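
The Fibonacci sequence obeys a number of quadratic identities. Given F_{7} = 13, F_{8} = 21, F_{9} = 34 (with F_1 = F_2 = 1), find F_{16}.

987

By the addition formula F_{m+n} = F_m F_{n+1} + F_{m−1} F_n with m=9, n=7: F_{16} = 34·21 + 21·13 = 714 + 273 = 987.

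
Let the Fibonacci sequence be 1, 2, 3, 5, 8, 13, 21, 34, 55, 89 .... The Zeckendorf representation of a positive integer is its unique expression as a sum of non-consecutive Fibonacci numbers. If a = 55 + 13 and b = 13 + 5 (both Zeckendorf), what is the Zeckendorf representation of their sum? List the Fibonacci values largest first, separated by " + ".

The two numbers are 68 and 18, so their sum is 86.
55 ≤ 86 < 89, so take 55; remainder 31
21 ≤ 31 < 34, so take 21; remainder 10
8 ≤ 10 < 13, so take 8; remainder 2
2 ≤ 2 < 3, so take 2; remainder 0

55 + 21 + 8 + 2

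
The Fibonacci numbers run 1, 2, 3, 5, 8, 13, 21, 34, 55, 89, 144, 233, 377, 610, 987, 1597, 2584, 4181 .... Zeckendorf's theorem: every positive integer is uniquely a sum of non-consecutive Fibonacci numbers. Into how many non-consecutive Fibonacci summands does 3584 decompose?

3

2584 ≤ 3584 < 4181, so take 2584; remainder 1000
987 ≤ 1000 < 1597, so take 987; remainder 13
13 ≤ 13 < 21, so take 13; remainder 0
3584 = 2584 + 987 + 13, which has 3 terms.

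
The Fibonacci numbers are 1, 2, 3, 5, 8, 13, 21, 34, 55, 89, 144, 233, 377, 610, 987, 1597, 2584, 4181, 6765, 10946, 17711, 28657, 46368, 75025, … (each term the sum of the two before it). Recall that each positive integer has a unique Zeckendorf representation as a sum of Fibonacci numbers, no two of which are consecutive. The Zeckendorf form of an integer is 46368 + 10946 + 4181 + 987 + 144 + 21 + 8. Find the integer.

46368 + 10946 + 4181 + 987 + 144 + 21 + 8 = 62655.

62655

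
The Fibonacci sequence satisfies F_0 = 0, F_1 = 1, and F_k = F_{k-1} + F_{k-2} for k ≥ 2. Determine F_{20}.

Iterating the recurrence up to F_{12} = 144 and F_{11} = 89:
F_{13} = F_{12} + F_{11} = 144 + 89 = 233
F_{14} = F_{13} + F_{12} = 233 + 144 = 377
F_{15} = F_{14} + F_{13} = 377 + 233 = 610
F_{16} = F_{15} + F_{14} = 610 + 377 = 987
F_{17} = F_{16} + F_{15} = 987 + 610 = 1597
F_{18} = F_{17} + F_{16} = 1597 + 987 = 2584
F_{19} = F_{18} + F_{17} = 2584 + 1597 = 4181
F_{20} = F_{19} + F_{18} = 4181 + 2584 = 6765

6765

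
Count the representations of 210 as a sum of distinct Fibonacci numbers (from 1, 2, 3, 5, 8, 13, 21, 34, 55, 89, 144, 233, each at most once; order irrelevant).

11

Each representation comes from the Zeckendorf form by replacing some F_k with F_{k−1} + F_{k−2} where possible.
210 = 144+55+8+3 = 144+55+8+2+1 = 144+34+21+8+3 = 144+55+5+3+2+1 = … (7 more), for 11 in all.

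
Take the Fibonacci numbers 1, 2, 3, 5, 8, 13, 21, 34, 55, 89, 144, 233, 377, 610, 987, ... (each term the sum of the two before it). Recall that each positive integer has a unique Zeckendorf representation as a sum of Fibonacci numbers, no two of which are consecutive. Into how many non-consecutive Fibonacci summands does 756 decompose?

3

756 − 610 = 146
146 − 144 = 2
2 − 2 = 0
756 = 610 + 144 + 2, which has 3 terms.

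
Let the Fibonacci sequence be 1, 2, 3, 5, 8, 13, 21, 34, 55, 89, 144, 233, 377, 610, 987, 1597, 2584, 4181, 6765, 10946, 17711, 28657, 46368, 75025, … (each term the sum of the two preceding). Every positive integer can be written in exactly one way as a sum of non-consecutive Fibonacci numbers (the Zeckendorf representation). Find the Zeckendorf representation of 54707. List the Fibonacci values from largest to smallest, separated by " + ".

46368 + 6765 + 987 + 377 + 144 + 55 + 8 + 3

Repeatedly subtract the largest Fibonacci number that fits:
54707: greatest Fibonacci not exceeding it is 46368, leaving 8339
8339: greatest Fibonacci not exceeding it is 6765, leaving 1574
1574: greatest Fibonacci not exceeding it is 987, leaving 587
587: greatest Fibonacci not exceeding it is 377, leaving 210
210: greatest Fibonacci not exceeding it is 144, leaving 66
66: greatest Fibonacci not exceeding it is 55, leaving 11
11: greatest Fibonacci not exceeding it is 8, leaving 3
3: greatest Fibonacci not exceeding it is 3, leaving 0
So 54707 = 46368 + 6765 + 987 + 377 + 144 + 55 + 8 + 3, with no two terms consecutive in the sequence.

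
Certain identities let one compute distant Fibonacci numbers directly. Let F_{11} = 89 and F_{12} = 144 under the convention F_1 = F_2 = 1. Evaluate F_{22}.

17711

By the doubling identity F_{2k} = F_k(2F_{k+1} − F_k): F_{22} = 89·(2·144 − 89) = 89·199 = 17711.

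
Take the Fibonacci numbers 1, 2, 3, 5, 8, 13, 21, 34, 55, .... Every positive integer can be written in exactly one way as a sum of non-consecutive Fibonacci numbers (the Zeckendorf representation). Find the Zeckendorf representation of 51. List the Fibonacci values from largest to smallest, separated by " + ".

34 + 13 + 3 + 1

largest Fibonacci ≤ 51 is 34; 51 − 34 = 17
largest Fibonacci ≤ 17 is 13; 17 − 13 = 4
largest Fibonacci ≤ 4 is 3; 4 − 3 = 1
largest Fibonacci ≤ 1 is 1; 1 − 1 = 0
So 51 = 34 + 13 + 3 + 1, with no two terms consecutive in the sequence.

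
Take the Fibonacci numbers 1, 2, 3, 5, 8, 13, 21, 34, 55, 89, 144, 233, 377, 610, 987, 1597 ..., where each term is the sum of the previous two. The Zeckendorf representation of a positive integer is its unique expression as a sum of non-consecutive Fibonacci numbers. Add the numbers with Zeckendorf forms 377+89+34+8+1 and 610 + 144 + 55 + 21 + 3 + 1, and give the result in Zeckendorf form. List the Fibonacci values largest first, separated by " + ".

The two numbers are 509 and 834, so their sum is 1343.
largest Fibonacci ≤ 1343 is 987; 1343 − 987 = 356
largest Fibonacci ≤ 356 is 233; 356 − 233 = 123
largest Fibonacci ≤ 123 is 89; 123 − 89 = 34
largest Fibonacci ≤ 34 is 34; 34 − 34 = 0

987 + 233 + 89 + 34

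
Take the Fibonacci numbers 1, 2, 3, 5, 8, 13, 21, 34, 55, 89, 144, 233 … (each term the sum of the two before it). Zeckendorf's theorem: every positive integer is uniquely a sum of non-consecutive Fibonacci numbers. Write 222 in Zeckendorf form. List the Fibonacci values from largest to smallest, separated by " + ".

222: greatest Fibonacci not exceeding it is 144, leaving 78
78: greatest Fibonacci not exceeding it is 55, leaving 23
23: greatest Fibonacci not exceeding it is 21, leaving 2
2: greatest Fibonacci not exceeding it is 2, leaving 0
So 222 = 144 + 55 + 21 + 2, with no two terms consecutive in the sequence.

144 + 55 + 21 + 2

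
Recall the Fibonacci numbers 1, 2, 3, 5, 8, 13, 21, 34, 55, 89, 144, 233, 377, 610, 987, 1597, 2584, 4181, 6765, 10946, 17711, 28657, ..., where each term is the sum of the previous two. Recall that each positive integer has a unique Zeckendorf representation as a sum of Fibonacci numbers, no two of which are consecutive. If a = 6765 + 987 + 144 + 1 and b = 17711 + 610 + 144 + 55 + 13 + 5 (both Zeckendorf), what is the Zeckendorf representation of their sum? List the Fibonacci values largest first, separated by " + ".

17711 + 6765 + 1597 + 233 + 89 + 34 + 5 + 1

The two numbers are 7897 and 18538, so their sum is 26435.
17711 ≤ 26435 < 28657, so take 17711; remainder 8724
6765 ≤ 8724 < 10946, so take 6765; remainder 1959
1597 ≤ 1959 < 2584, so take 1597; remainder 362
233 ≤ 362 < 377, so take 233; remainder 129
89 ≤ 129 < 144, so take 89; remainder 40
34 ≤ 40 < 55, so take 34; remainder 6
5 ≤ 6 < 8, so take 5; remainder 1
1 ≤ 1 < 2, so take 1; remainder 0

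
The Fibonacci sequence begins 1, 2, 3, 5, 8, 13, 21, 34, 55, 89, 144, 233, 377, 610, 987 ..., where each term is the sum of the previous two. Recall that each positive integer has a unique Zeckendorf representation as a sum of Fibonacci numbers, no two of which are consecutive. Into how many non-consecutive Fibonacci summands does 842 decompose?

7

Repeatedly subtract the largest Fibonacci number that fits:
610 ≤ 842 < 987, so take 610; remainder 232
144 ≤ 232 < 233, so take 144; remainder 88
55 ≤ 88 < 89, so take 55; remainder 33
21 ≤ 33 < 34, so take 21; remainder 12
8 ≤ 12 < 13, so take 8; remainder 4
3 ≤ 4 < 5, so take 3; remainder 1
1 ≤ 1 < 2, so take 1; remainder 0
842 = 610 + 144 + 55 + 21 + 8 + 3 + 1, which has 7 terms.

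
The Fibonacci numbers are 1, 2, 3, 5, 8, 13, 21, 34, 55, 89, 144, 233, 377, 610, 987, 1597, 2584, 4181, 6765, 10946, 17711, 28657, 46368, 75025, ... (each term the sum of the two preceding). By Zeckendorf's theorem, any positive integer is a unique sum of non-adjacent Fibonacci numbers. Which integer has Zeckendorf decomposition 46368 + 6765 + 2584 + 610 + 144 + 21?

46368 + 6765 + 2584 + 610 + 144 + 21 = 56492.

56492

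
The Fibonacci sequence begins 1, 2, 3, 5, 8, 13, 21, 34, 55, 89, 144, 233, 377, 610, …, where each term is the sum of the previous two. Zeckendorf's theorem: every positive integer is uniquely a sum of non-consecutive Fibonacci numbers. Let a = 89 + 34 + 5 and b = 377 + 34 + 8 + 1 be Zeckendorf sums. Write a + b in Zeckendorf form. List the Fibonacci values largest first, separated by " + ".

The two numbers are 128 and 420, so their sum is 548.
548 − 377 = 171
171 − 144 = 27
27 − 21 = 6
6 − 5 = 1
1 − 1 = 0

377 + 144 + 21 + 5 + 1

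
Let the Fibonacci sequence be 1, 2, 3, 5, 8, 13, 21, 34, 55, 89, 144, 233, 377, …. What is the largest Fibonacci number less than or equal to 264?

233 ≤ 264 < 377, so the largest Fibonacci number not exceeding 264 is 233.

233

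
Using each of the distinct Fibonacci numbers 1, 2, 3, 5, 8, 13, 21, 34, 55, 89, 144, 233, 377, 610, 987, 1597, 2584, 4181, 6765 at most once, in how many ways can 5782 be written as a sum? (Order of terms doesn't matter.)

Each representation comes from the Zeckendorf form by replacing some F_k with F_{k−1} + F_{k−2} where possible.
5782 = 4181+1597+3+1 = 4181+987+610+3+1 = 4181+987+377+233+3+1 = 2584+1597+987+610+3+1 = … (9 more), for 13 in all.

13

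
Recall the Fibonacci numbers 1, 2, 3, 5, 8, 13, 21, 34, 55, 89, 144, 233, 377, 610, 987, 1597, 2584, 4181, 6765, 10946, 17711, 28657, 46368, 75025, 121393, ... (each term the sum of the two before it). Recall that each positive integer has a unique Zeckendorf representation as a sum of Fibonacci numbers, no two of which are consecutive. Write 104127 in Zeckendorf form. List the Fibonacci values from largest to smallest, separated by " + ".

75025 + 28657 + 377 + 55 + 13

largest Fibonacci ≤ 104127 is 75025; 104127 − 75025 = 29102
largest Fibonacci ≤ 29102 is 28657; 29102 − 28657 = 445
largest Fibonacci ≤ 445 is 377; 445 − 377 = 68
largest Fibonacci ≤ 68 is 55; 68 − 55 = 13
largest Fibonacci ≤ 13 is 13; 13 − 13 = 0
So 104127 = 75025 + 28657 + 377 + 55 + 13, with no two terms consecutive in the sequence.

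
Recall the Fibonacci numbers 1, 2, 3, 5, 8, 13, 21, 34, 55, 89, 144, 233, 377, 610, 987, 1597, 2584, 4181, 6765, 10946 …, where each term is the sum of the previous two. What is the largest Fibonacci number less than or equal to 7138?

6765

6765 ≤ 7138 < 10946, so the largest Fibonacci number not exceeding 7138 is 6765.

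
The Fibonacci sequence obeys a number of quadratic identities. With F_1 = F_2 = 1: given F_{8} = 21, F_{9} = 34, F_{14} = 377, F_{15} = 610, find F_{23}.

By the addition formula F_{m+n} = F_m F_{n+1} + F_{m−1} F_n with m=9, n=14: F_{23} = 34·610 + 21·377 = 20740 + 7917 = 28657.

28657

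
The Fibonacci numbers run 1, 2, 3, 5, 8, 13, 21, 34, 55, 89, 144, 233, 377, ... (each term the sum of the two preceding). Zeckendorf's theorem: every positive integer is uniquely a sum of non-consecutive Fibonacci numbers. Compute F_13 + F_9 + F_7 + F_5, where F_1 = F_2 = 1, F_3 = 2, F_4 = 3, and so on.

F_13 + F_9 + F_7 + F_5 = 233 + 34 + 13 + 5 = 285.

285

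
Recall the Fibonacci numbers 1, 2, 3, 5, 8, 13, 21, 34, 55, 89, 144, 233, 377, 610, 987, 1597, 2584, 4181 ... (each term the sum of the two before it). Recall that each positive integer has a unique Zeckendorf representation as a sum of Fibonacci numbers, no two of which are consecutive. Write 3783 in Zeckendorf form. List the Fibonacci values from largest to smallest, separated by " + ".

largest Fibonacci ≤ 3783 is 2584; 3783 − 2584 = 1199
largest Fibonacci ≤ 1199 is 987; 1199 − 987 = 212
largest Fibonacci ≤ 212 is 144; 212 − 144 = 68
largest Fibonacci ≤ 68 is 55; 68 − 55 = 13
largest Fibonacci ≤ 13 is 13; 13 − 13 = 0
So 3783 = 2584 + 987 + 144 + 55 + 13, with no two terms consecutive in the sequence.

2584 + 987 + 144 + 55 + 13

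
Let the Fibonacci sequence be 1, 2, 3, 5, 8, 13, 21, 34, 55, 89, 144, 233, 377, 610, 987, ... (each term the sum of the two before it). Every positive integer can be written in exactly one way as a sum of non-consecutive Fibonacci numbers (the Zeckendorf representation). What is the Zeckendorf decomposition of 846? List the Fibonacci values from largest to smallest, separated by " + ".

Greedy algorithm:
846 − 610 = 236
236 − 233 = 3
3 − 3 = 0
So 846 = 610 + 233 + 3, with no two terms consecutive in the sequence.

610 + 233 + 3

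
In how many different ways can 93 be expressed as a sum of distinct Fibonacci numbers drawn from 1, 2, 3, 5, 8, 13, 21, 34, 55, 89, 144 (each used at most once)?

4

Each representation comes from the Zeckendorf form by replacing some F_k with F_{k−1} + F_{k−2} where possible.
93 = 89+3+1 = 55+34+3+1 = 55+21+13+3+1 = … (1 more), for 4 in all.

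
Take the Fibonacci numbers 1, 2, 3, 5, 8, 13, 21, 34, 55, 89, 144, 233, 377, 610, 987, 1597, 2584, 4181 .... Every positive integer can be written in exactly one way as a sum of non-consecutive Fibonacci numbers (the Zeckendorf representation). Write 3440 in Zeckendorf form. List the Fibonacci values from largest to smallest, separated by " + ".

2584 + 610 + 233 + 13

3440 − 2584 = 856
856 − 610 = 246
246 − 233 = 13
13 − 13 = 0
So 3440 = 2584 + 610 + 233 + 13, with no two terms consecutive in the sequence.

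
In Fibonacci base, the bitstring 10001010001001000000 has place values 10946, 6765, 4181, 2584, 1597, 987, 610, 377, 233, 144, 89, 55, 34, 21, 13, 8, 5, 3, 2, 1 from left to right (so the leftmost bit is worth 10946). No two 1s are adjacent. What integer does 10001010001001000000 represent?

Summing the place values of the 1 bits: 10946 + 1597 + 610 + 89 + 21 = 13263.

13263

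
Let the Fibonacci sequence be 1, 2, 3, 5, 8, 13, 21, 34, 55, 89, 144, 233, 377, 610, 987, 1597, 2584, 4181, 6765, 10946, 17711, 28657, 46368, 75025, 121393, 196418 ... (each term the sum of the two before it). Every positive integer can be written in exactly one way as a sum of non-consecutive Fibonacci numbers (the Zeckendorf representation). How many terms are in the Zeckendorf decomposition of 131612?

8

121393 ≤ 131612 < 196418, so take 121393; remainder 10219
6765 ≤ 10219 < 10946, so take 6765; remainder 3454
2584 ≤ 3454 < 4181, so take 2584; remainder 870
610 ≤ 870 < 987, so take 610; remainder 260
233 ≤ 260 < 377, so take 233; remainder 27
21 ≤ 27 < 34, so take 21; remainder 6
5 ≤ 6 < 8, so take 5; remainder 1
1 ≤ 1 < 2, so take 1; remainder 0
131612 = 121393 + 6765 + 2584 + 610 + 233 + 21 + 5 + 1, which has 8 terms.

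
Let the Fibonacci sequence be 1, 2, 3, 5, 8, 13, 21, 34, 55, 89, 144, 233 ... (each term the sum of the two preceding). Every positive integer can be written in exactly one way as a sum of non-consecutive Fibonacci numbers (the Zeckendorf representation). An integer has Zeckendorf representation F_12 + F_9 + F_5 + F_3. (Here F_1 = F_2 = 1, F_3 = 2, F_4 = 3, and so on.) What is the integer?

185

F_12 + F_9 + F_5 + F_3 = 144 + 34 + 5 + 2 = 185.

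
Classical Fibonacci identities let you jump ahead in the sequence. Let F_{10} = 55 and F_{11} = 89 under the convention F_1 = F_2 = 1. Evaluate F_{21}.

10946

By F_{2k+1} = F_k² + F_{k+1}²: F_{21} = 55² + 89² = 3025 + 7921 = 10946.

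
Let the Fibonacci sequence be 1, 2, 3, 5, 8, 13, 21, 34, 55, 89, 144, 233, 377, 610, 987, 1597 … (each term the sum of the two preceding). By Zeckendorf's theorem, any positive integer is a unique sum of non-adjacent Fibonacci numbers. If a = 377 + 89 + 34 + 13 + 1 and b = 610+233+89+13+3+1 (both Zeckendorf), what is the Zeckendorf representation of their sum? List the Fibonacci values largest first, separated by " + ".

987 + 377 + 89 + 8 + 2

The two numbers are 514 and 949, so their sum is 1463.
subtract 987 from 1463: 476 remains
subtract 377 from 476: 99 remains
subtract 89 from 99: 10 remains
subtract 8 from 10: 2 remains
subtract 2 from 2: 0 remains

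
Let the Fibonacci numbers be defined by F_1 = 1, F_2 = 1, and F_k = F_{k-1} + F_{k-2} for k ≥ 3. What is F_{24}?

Iterating the recurrence up to F_{17} = 1597 and F_{16} = 987:
F_{18} = F_{17} + F_{16} = 1597 + 987 = 2584
F_{19} = F_{18} + F_{17} = 2584 + 1597 = 4181
F_{20} = F_{19} + F_{18} = 4181 + 2584 = 6765
F_{21} = F_{20} + F_{19} = 6765 + 4181 = 10946
F_{22} = F_{21} + F_{20} = 10946 + 6765 = 17711
F_{23} = F_{22} + F_{21} = 17711 + 10946 = 28657
F_{24} = F_{23} + F_{22} = 28657 + 17711 = 46368

46368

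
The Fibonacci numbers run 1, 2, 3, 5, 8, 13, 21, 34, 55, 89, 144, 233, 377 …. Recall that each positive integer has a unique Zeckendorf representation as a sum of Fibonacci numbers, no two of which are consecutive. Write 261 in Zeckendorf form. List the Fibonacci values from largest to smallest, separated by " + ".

subtract 233 from 261: 28 remains
subtract 21 from 28: 7 remains
subtract 5 from 7: 2 remains
subtract 2 from 2: 0 remains
So 261 = 233 + 21 + 5 + 2, with no two terms consecutive in the sequence.

233 + 21 + 5 + 2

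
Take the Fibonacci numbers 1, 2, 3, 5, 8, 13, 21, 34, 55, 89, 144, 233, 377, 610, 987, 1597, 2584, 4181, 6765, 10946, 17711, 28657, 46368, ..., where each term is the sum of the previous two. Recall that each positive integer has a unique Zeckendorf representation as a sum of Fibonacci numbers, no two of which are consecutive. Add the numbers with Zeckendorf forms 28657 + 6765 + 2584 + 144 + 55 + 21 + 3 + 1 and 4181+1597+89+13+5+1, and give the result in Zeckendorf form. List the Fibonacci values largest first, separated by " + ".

28657 + 10946 + 4181 + 233 + 89 + 8 + 2

The two numbers are 38230 and 5886, so their sum is 44116.
44116: greatest Fibonacci not exceeding it is 28657, leaving 15459
15459: greatest Fibonacci not exceeding it is 10946, leaving 4513
4513: greatest Fibonacci not exceeding it is 4181, leaving 332
332: greatest Fibonacci not exceeding it is 233, leaving 99
99: greatest Fibonacci not exceeding it is 89, leaving 10
10: greatest Fibonacci not exceeding it is 8, leaving 2
2: greatest Fibonacci not exceeding it is 2, leaving 0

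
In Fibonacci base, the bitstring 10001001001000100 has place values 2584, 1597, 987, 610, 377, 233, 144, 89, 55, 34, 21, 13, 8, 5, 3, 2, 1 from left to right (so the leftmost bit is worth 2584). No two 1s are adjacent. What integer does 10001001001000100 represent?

3074

Summing the place values of the 1 bits: 2584 + 377 + 89 + 21 + 3 = 3074.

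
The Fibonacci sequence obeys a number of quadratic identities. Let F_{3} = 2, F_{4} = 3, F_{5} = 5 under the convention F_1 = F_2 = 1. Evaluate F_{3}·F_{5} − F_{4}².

1

2·5 − 3² = 10 − 9 = 1. (Cassini's identity: F_{k−1}F_{k+1} − F_k² = (−1)^k.)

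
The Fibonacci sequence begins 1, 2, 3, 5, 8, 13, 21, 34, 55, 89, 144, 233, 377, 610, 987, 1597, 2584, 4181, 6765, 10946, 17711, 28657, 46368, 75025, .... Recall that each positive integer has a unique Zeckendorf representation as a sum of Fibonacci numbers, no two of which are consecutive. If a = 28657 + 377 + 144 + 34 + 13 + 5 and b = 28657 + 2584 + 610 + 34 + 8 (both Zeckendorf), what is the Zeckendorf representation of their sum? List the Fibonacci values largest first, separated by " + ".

46368 + 10946 + 2584 + 987 + 233 + 5

The two numbers are 29230 and 31893, so their sum is 61123.
Greedy algorithm:
61123 − 46368 = 14755
14755 − 10946 = 3809
3809 − 2584 = 1225
1225 − 987 = 238
238 − 233 = 5
5 − 5 = 0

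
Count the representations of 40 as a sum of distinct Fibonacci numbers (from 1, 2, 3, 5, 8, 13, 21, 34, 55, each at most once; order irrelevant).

5

40 = 34+5+1 = 34+3+2+1 = 21+13+5+1 = 21+13+3+2+1 = 21+8+5+3+2+1 — 5 representations.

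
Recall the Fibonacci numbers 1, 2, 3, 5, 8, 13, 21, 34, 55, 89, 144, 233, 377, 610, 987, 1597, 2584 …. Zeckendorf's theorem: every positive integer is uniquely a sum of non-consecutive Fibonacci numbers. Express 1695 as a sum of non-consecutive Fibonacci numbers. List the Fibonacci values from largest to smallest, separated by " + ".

subtract 1597 from 1695: 98 remains
subtract 89 from 98: 9 remains
subtract 8 from 9: 1 remains
subtract 1 from 1: 0 remains
So 1695 = 1597 + 89 + 8 + 1, with no two terms consecutive in the sequence.

1597 + 89 + 8 + 1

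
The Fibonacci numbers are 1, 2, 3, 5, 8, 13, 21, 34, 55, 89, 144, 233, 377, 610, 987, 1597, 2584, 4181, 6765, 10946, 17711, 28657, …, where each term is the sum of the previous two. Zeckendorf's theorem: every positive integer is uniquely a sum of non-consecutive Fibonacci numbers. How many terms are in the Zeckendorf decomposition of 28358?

8

Repeatedly subtract the largest Fibonacci number that fits:
17711 ≤ 28358 < 28657, so take 17711; remainder 10647
6765 ≤ 10647 < 10946, so take 6765; remainder 3882
2584 ≤ 3882 < 4181, so take 2584; remainder 1298
987 ≤ 1298 < 1597, so take 987; remainder 311
233 ≤ 311 < 377, so take 233; remainder 78
55 ≤ 78 < 89, so take 55; remainder 23
21 ≤ 23 < 34, so take 21; remainder 2
2 ≤ 2 < 3, so take 2; remainder 0
28358 = 17711 + 6765 + 2584 + 987 + 233 + 55 + 21 + 2, which has 8 terms.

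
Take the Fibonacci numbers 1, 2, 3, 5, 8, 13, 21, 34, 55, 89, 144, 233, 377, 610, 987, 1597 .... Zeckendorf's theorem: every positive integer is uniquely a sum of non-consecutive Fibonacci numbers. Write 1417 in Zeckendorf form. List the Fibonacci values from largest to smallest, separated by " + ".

987 + 377 + 34 + 13 + 5 + 1

Repeatedly subtract the largest Fibonacci number that fits:
1417 − 987 = 430
430 − 377 = 53
53 − 34 = 19
19 − 13 = 6
6 − 5 = 1
1 − 1 = 0
So 1417 = 987 + 377 + 34 + 13 + 5 + 1, with no two terms consecutive in the sequence.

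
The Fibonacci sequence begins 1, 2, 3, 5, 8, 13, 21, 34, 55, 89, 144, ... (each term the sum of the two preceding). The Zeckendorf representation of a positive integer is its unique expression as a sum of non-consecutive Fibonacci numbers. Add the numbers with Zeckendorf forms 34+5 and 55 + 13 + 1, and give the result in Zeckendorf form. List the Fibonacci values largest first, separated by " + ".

89 + 13 + 5 + 1

The two numbers are 39 and 69, so their sum is 108.
subtract 89 from 108: 19 remains
subtract 13 from 19: 6 remains
subtract 5 from 6: 1 remains
subtract 1 from 1: 0 remains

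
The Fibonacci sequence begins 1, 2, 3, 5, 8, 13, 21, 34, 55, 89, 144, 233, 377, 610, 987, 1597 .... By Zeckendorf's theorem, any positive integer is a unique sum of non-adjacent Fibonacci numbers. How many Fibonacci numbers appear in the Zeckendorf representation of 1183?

5

1183: greatest Fibonacci not exceeding it is 987, leaving 196
196: greatest Fibonacci not exceeding it is 144, leaving 52
52: greatest Fibonacci not exceeding it is 34, leaving 18
18: greatest Fibonacci not exceeding it is 13, leaving 5
5: greatest Fibonacci not exceeding it is 5, leaving 0
1183 = 987 + 144 + 34 + 13 + 5, which has 5 terms.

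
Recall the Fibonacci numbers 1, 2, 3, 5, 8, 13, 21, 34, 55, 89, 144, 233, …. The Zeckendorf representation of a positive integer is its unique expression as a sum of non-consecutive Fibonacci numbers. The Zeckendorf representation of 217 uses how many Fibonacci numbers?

4

Repeatedly subtract the largest Fibonacci number that fits:
217: greatest Fibonacci not exceeding it is 144, leaving 73
73: greatest Fibonacci not exceeding it is 55, leaving 18
18: greatest Fibonacci not exceeding it is 13, leaving 5
5: greatest Fibonacci not exceeding it is 5, leaving 0
217 = 144 + 55 + 13 + 5, which has 4 terms.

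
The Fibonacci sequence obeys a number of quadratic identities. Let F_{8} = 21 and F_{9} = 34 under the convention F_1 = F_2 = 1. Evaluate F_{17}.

By F_{2k+1} = F_k² + F_{k+1}²: F_{17} = 21² + 34² = 441 + 1156 = 1597.

1597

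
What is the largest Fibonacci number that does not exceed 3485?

2584

2584 ≤ 3485 < 4181, so the largest Fibonacci number not exceeding 3485 is 2584.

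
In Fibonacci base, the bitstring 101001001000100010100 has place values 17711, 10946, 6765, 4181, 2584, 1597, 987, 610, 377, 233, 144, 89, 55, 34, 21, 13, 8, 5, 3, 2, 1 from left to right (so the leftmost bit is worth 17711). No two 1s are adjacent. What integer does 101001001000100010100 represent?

26516

Summing the place values of the 1 bits: 17711 + 6765 + 1597 + 377 + 55 + 8 + 3 = 26516.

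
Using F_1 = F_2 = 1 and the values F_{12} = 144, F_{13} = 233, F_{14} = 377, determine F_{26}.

121393

By the addition formula F_{m+n} = F_m F_{n+1} + F_{m−1} F_n with m=14, n=12: F_{26} = 377·233 + 233·144 = 87841 + 33552 = 121393.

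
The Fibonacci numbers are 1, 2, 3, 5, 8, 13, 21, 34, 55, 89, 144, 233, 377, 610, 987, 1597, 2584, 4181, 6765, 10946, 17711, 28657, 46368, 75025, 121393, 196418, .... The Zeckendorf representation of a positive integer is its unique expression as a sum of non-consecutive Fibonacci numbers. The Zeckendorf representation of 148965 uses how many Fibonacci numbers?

Repeatedly subtract the largest Fibonacci number that fits:
148965: greatest Fibonacci not exceeding it is 121393, leaving 27572
27572: greatest Fibonacci not exceeding it is 17711, leaving 9861
9861: greatest Fibonacci not exceeding it is 6765, leaving 3096
3096: greatest Fibonacci not exceeding it is 2584, leaving 512
512: greatest Fibonacci not exceeding it is 377, leaving 135
135: greatest Fibonacci not exceeding it is 89, leaving 46
46: greatest Fibonacci not exceeding it is 34, leaving 12
12: greatest Fibonacci not exceeding it is 8, leaving 4
4: greatest Fibonacci not exceeding it is 3, leaving 1
1: greatest Fibonacci not exceeding it is 1, leaving 0
148965 = 121393 + 17711 + 6765 + 2584 + 377 + 89 + 34 + 8 + 3 + 1, which has 10 terms.

10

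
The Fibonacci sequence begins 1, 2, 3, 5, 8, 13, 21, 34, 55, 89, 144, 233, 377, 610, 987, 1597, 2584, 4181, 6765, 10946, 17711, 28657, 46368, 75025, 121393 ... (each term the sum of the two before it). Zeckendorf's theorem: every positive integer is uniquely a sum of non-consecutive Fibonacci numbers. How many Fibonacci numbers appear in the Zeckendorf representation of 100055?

75025 ≤ 100055 < 121393, so take 75025; remainder 25030
17711 ≤ 25030 < 28657, so take 17711; remainder 7319
6765 ≤ 7319 < 10946, so take 6765; remainder 554
377 ≤ 554 < 610, so take 377; remainder 177
144 ≤ 177 < 233, so take 144; remainder 33
21 ≤ 33 < 34, so take 21; remainder 12
8 ≤ 12 < 13, so take 8; remainder 4
3 ≤ 4 < 5, so take 3; remainder 1
1 ≤ 1 < 2, so take 1; remainder 0
100055 = 75025 + 17711 + 6765 + 377 + 144 + 21 + 8 + 3 + 1, which has 9 terms.

9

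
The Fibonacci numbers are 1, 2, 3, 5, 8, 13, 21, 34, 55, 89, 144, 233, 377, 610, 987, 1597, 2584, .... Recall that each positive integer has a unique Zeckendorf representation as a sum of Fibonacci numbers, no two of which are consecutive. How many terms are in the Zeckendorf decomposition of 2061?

Greedy algorithm:
largest Fibonacci ≤ 2061 is 1597; 2061 − 1597 = 464
largest Fibonacci ≤ 464 is 377; 464 − 377 = 87
largest Fibonacci ≤ 87 is 55; 87 − 55 = 32
largest Fibonacci ≤ 32 is 21; 32 − 21 = 11
largest Fibonacci ≤ 11 is 8; 11 − 8 = 3
largest Fibonacci ≤ 3 is 3; 3 − 3 = 0
2061 = 1597 + 377 + 55 + 21 + 8 + 3, which has 6 terms.

6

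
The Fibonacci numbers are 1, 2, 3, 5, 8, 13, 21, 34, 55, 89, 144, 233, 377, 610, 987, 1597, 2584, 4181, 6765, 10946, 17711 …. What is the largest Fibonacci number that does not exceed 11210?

10946 ≤ 11210 < 17711, so the largest Fibonacci number not exceeding 11210 is 10946.

10946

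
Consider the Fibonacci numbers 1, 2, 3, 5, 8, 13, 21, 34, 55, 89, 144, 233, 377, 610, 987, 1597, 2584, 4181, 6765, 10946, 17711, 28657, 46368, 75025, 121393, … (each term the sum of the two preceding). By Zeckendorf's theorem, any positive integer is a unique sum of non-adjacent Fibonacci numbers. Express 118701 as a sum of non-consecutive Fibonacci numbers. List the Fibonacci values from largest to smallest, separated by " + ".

Repeatedly subtract the largest Fibonacci number that fits:
118701 − 75025 = 43676
43676 − 28657 = 15019
15019 − 10946 = 4073
4073 − 2584 = 1489
1489 − 987 = 502
502 − 377 = 125
125 − 89 = 36
36 − 34 = 2
2 − 2 = 0
So 118701 = 75025 + 28657 + 10946 + 2584 + 987 + 377 + 89 + 34 + 2, with no two terms consecutive in the sequence.

75025 + 28657 + 10946 + 2584 + 987 + 377 + 89 + 34 + 2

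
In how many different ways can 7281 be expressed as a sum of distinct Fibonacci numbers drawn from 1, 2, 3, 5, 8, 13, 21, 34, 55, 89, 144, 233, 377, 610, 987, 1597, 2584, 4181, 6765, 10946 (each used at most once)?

56

Starting from the Zeckendorf form and repeatedly splitting a term F_k into F_{k−1} + F_{k−2} (when neither is already used) reaches every representation.
7281 = 6765+377+89+34+13+3 = 6765+377+89+34+13+2+1 = 6765+377+89+34+8+5+3 = 6765+233+144+89+34+13+3 = … (52 more), for 56 in all.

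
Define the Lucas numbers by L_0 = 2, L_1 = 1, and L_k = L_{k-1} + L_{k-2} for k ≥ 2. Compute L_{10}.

123

Iterating the recurrence up to L_{5} = 11 and L_{4} = 7:
L_{6} = L_{5} + L_{4} = 11 + 7 = 18
L_{7} = L_{6} + L_{5} = 18 + 11 = 29
L_{8} = L_{7} + L_{6} = 29 + 18 = 47
L_{9} = L_{8} + L_{7} = 47 + 29 = 76
L_{10} = L_{9} + L_{8} = 76 + 47 = 123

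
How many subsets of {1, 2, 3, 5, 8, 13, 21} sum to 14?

3

14 = 13+1 = 8+5+1 = 8+3+2+1 — 3 representations.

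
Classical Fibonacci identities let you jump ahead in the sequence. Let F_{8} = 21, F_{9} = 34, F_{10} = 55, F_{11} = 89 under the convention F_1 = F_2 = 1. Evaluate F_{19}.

4181

By the addition formula F_{m+n} = F_m F_{n+1} + F_{m−1} F_n with m=11, n=8: F_{19} = 89·34 + 55·21 = 3026 + 1155 = 4181.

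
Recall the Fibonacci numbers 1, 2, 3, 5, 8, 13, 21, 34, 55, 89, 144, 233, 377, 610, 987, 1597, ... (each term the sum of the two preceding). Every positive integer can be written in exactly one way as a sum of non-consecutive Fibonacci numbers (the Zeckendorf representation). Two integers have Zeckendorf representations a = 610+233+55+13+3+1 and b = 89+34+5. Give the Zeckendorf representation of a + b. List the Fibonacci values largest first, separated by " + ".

987 + 55 + 1

The two numbers are 915 and 128, so their sum is 1043.
Greedy algorithm:
subtract 987 from 1043: 56 remains
subtract 55 from 56: 1 remains
subtract 1 from 1: 0 remains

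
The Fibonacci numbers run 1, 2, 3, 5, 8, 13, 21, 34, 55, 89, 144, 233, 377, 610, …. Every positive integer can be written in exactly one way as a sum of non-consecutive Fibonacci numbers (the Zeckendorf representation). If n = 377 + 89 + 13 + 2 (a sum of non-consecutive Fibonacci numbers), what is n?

377 + 89 + 13 + 2 = 481.

481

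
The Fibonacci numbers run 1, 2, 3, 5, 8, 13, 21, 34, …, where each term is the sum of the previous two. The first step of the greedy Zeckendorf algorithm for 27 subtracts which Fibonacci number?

21 ≤ 27 < 34, so the largest Fibonacci number not exceeding 27 is 21.

21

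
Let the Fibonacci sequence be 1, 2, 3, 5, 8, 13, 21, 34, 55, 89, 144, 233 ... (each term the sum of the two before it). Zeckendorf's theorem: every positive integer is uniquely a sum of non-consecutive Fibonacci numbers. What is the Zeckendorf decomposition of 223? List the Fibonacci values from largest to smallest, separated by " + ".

223: greatest Fibonacci not exceeding it is 144, leaving 79
79: greatest Fibonacci not exceeding it is 55, leaving 24
24: greatest Fibonacci not exceeding it is 21, leaving 3
3: greatest Fibonacci not exceeding it is 3, leaving 0
So 223 = 144 + 55 + 21 + 3, with no two terms consecutive in the sequence.

144 + 55 + 21 + 3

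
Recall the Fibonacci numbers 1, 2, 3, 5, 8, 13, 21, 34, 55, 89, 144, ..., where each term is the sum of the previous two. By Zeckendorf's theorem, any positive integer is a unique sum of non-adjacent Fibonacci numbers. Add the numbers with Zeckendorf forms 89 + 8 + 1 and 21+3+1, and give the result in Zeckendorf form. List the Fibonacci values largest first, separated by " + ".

The two numbers are 98 and 25, so their sum is 123.
123 − 89 = 34
34 − 34 = 0

89 + 34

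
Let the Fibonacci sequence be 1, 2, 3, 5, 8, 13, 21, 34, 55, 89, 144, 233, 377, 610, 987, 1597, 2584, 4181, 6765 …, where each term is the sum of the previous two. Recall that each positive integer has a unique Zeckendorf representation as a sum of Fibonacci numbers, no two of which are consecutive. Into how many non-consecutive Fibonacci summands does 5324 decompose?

6

Greedily peel off the largest Fibonacci term at each step:
5324 − 4181 = 1143
1143 − 987 = 156
156 − 144 = 12
12 − 8 = 4
4 − 3 = 1
1 − 1 = 0
5324 = 4181 + 987 + 144 + 8 + 3 + 1, which has 6 terms.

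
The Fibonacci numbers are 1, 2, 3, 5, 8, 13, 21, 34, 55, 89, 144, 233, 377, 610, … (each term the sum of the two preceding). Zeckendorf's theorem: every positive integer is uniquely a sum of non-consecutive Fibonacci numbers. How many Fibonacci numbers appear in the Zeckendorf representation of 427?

4

subtract 377 from 427: 50 remains
subtract 34 from 50: 16 remains
subtract 13 from 16: 3 remains
subtract 3 from 3: 0 remains
427 = 377 + 34 + 13 + 3, which has 4 terms.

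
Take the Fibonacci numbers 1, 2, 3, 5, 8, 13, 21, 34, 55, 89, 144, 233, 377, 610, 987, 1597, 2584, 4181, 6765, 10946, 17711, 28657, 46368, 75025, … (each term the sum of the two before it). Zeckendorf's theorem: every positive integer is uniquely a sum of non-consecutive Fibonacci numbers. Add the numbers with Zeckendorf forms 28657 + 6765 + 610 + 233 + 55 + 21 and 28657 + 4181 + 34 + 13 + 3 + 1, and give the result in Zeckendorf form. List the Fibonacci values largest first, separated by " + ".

46368 + 17711 + 4181 + 610 + 233 + 89 + 34 + 3 + 1

The two numbers are 36341 and 32889, so their sum is 69230.
take 46368 (≤ 69230); 69230 − 46368 = 22862
take 17711 (≤ 22862); 22862 − 17711 = 5151
take 4181 (≤ 5151); 5151 − 4181 = 970
take 610 (≤ 970); 970 − 610 = 360
take 233 (≤ 360); 360 − 233 = 127
take 89 (≤ 127); 127 − 89 = 38
take 34 (≤ 38); 38 − 34 = 4
take 3 (≤ 4); 4 − 3 = 1
take 1 (≤ 1); 1 − 1 = 0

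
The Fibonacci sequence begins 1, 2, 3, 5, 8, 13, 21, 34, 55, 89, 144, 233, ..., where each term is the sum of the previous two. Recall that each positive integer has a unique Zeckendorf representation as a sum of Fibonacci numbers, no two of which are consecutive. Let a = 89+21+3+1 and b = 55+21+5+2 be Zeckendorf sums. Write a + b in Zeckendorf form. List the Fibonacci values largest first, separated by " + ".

The two numbers are 114 and 83, so their sum is 197.
Repeatedly subtract the largest Fibonacci number that fits:
largest Fibonacci ≤ 197 is 144; 197 − 144 = 53
largest Fibonacci ≤ 53 is 34; 53 − 34 = 19
largest Fibonacci ≤ 19 is 13; 19 − 13 = 6
largest Fibonacci ≤ 6 is 5; 6 − 5 = 1
largest Fibonacci ≤ 1 is 1; 1 − 1 = 0

144 + 34 + 13 + 5 + 1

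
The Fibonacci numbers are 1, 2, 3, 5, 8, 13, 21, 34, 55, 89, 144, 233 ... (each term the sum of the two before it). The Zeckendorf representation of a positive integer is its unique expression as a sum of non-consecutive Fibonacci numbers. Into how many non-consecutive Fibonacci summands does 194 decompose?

Repeatedly subtract the largest Fibonacci number that fits:
largest Fibonacci ≤ 194 is 144; 194 − 144 = 50
largest Fibonacci ≤ 50 is 34; 50 − 34 = 16
largest Fibonacci ≤ 16 is 13; 16 − 13 = 3
largest Fibonacci ≤ 3 is 3; 3 − 3 = 0
194 = 144 + 34 + 13 + 3, which has 4 terms.

4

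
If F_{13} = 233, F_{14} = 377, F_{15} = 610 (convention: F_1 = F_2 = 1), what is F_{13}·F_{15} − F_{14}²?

1

233·610 − 377² = 142130 − 142129 = 1. (Cassini's identity: F_{k−1}F_{k+1} − F_k² = (−1)^k.)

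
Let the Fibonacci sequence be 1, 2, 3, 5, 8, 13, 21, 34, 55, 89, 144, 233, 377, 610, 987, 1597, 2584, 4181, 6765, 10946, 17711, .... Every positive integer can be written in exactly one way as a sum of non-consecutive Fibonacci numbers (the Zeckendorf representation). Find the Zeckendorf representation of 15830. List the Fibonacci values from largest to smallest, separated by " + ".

10946 + 4181 + 610 + 89 + 3 + 1

take 10946 (≤ 15830); 15830 − 10946 = 4884
take 4181 (≤ 4884); 4884 − 4181 = 703
take 610 (≤ 703); 703 − 610 = 93
take 89 (≤ 93); 93 − 89 = 4
take 3 (≤ 4); 4 − 3 = 1
take 1 (≤ 1); 1 − 1 = 0
So 15830 = 10946 + 4181 + 610 + 89 + 3 + 1, with no two terms consecutive in the sequence.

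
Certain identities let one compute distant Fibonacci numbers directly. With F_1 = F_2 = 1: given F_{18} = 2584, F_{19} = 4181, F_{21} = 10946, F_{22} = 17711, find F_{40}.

By the addition formula F_{m+n} = F_m F_{n+1} + F_{m−1} F_n with m=19, n=21: F_{40} = 4181·17711 + 2584·10946 = 74049691 + 28284464 = 102334155.

102334155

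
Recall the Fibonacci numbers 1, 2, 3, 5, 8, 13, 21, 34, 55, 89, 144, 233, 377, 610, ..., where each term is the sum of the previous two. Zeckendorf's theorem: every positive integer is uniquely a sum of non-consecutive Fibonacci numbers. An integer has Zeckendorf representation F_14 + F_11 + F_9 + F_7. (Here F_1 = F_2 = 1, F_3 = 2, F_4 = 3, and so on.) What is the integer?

513

F_14 + F_11 + F_9 + F_7 = 377 + 89 + 34 + 13 = 513.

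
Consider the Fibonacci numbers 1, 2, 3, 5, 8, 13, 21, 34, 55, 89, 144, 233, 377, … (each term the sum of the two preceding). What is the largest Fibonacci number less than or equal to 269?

233

233 ≤ 269 < 377, so the largest Fibonacci number not exceeding 269 is 233.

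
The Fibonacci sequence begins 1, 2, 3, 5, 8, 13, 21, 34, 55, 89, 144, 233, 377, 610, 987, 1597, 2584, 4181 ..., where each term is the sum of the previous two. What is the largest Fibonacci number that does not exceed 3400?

2584 ≤ 3400 < 4181, so the largest Fibonacci number not exceeding 3400 is 2584.

2584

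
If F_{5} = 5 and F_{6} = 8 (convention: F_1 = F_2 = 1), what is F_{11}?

By F_{2k+1} = F_k² + F_{k+1}²: F_{11} = 5² + 8² = 25 + 64 = 89.

89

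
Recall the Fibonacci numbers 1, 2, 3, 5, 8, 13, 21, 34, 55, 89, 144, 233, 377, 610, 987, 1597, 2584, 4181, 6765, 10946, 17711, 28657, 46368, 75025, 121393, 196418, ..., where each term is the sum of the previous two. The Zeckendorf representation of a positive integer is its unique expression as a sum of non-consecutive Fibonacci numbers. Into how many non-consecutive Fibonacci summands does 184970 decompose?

10

Greedily peel off the largest Fibonacci term at each step:
184970 − 121393 = 63577
63577 − 46368 = 17209
17209 − 10946 = 6263
6263 − 4181 = 2082
2082 − 1597 = 485
485 − 377 = 108
108 − 89 = 19
19 − 13 = 6
6 − 5 = 1
1 − 1 = 0
184970 = 121393 + 46368 + 10946 + 4181 + 1597 + 377 + 89 + 13 + 5 + 1, which has 10 terms.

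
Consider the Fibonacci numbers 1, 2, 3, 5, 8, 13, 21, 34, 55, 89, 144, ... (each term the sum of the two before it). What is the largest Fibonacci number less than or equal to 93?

89

89 ≤ 93 < 144, so the largest Fibonacci number not exceeding 93 is 89.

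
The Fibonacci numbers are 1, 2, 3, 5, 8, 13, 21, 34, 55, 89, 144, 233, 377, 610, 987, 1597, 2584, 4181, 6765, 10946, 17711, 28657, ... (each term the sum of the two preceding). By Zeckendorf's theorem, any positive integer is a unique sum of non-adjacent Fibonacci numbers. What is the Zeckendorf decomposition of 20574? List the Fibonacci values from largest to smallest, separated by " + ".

17711 + 2584 + 233 + 34 + 8 + 3 + 1

20574: greatest Fibonacci not exceeding it is 17711, leaving 2863
2863: greatest Fibonacci not exceeding it is 2584, leaving 279
279: greatest Fibonacci not exceeding it is 233, leaving 46
46: greatest Fibonacci not exceeding it is 34, leaving 12
12: greatest Fibonacci not exceeding it is 8, leaving 4
4: greatest Fibonacci not exceeding it is 3, leaving 1
1: greatest Fibonacci not exceeding it is 1, leaving 0
So 20574 = 17711 + 2584 + 233 + 34 + 8 + 3 + 1, with no two terms consecutive in the sequence.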